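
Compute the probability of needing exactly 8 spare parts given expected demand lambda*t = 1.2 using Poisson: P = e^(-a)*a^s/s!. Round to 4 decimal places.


a = 1.2, s = 8
e^(-a) = e^(-1.2) = 0.3012
a^s = 1.2^8 = 4.2998
s! = 40320
P = 0.3012 * 4.2998 / 40320
P = 0.0

0.0


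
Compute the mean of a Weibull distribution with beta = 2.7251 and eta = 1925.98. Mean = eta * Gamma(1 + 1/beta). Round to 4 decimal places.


beta = 2.7251, eta = 1925.98
1/beta = 0.367
1 + 1/beta = 1.367
Gamma(1.367) = 0.8896
Mean = 1925.98 * 0.8896
Mean = 1713.2908

1713.2908


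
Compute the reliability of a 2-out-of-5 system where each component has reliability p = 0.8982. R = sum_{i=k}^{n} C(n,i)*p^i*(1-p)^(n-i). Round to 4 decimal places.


k = 2, n = 5, p = 0.8982
i=2: C(5,2)=10 * 0.8982^2 * 0.1018^3 = 0.0085
i=3: C(5,3)=10 * 0.8982^3 * 0.1018^2 = 0.0751
i=4: C(5,4)=5 * 0.8982^4 * 0.1018^1 = 0.3313
i=5: C(5,5)=1 * 0.8982^5 * 0.1018^0 = 0.5846
R = sum of terms = 0.9995

0.9995


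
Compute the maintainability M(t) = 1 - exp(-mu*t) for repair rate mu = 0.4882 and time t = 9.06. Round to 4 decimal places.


mu = 0.4882, t = 9.06
mu * t = 0.4882 * 9.06 = 4.4231
exp(-4.4231) = 0.012
M(t) = 1 - 0.012
M(t) = 0.988

0.988


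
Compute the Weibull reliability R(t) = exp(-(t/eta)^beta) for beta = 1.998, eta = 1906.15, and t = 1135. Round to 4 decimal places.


beta = 1.998, eta = 1906.15, t = 1135
t/eta = 1135 / 1906.15 = 0.5954
(t/eta)^beta = 0.5954^1.998 = 0.3549
R(t) = exp(-0.3549)
R(t) = 0.7012

0.7012


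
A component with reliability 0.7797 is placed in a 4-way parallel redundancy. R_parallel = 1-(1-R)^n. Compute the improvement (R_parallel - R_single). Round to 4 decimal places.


R_single = 0.7797, n = 4
1 - R_single = 0.2203
(1 - R_single)^n = 0.2203^4 = 0.0024
R_parallel = 1 - 0.0024 = 0.9976
Improvement = 0.9976 - 0.7797
Improvement = 0.2179

0.2179


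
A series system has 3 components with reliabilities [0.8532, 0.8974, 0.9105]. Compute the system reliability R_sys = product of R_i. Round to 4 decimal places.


Components: [0.8532, 0.8974, 0.9105]
After component 1 (R=0.8532): product = 0.8532
After component 2 (R=0.8974): product = 0.7657
After component 3 (R=0.9105): product = 0.6971
R_sys = 0.6971

0.6971


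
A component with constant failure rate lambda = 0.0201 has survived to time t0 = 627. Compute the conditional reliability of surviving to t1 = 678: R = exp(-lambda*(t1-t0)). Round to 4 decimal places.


lambda = 0.0201
t0 = 627, t1 = 678
t1 - t0 = 51
lambda * (t1-t0) = 0.0201 * 51 = 1.0251
R = exp(-1.0251)
R = 0.3588

0.3588


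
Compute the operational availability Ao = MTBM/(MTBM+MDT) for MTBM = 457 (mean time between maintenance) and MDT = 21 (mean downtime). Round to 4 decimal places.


MTBM = 457
MDT = 21
MTBM + MDT = 478
Ao = 457 / 478
Ao = 0.9561

0.9561


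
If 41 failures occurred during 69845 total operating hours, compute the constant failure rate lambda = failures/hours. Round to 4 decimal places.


failures = 41
total_hours = 69845
lambda = 41 / 69845
lambda = 0.0006

0.0006


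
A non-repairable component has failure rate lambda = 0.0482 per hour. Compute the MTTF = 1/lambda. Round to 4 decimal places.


lambda = 0.0482
MTTF = 1 / 0.0482
MTTF = 20.7469

20.7469


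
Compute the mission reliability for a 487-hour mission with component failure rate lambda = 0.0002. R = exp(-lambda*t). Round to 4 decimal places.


lambda = 0.0002
mission_time = 487
lambda * t = 0.0002 * 487 = 0.0974
R = exp(-0.0974)
R = 0.9072

0.9072


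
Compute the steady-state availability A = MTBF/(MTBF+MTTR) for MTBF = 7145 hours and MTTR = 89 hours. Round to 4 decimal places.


MTBF = 7145
MTTR = 89
MTBF + MTTR = 7234
A = 7145 / 7234
A = 0.9877

0.9877


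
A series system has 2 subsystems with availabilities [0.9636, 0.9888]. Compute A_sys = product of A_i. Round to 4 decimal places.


Subsystems: [0.9636, 0.9888]
After subsystem 1 (A=0.9636): product = 0.9636
After subsystem 2 (A=0.9888): product = 0.9528
A_sys = 0.9528

0.9528


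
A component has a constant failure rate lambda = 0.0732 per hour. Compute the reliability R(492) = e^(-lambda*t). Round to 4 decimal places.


lambda = 0.0732
t = 492
lambda * t = 36.0144
R(t) = e^(-36.0144)
R(t) = 0.0

0.0


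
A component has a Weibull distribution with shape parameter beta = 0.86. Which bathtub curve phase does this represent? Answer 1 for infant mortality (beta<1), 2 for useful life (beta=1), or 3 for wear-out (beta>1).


beta = 0.86
Compare beta to 1:
beta < 1 => infant mortality (phase 1)
beta = 1 => useful life (phase 2)
beta > 1 => wear-out (phase 3)
Since beta = 0.86, this is infant mortality (decreasing failure rate)
Phase = 1

1


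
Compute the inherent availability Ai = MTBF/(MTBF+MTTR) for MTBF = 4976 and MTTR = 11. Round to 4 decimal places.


MTBF = 4976
MTTR = 11
MTBF + MTTR = 4987
Ai = 4976 / 4987
Ai = 0.9978

0.9978


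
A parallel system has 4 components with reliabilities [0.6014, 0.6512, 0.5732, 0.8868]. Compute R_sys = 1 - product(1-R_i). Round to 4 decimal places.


Components: [0.6014, 0.6512, 0.5732, 0.8868]
(1 - 0.6014) = 0.3986, running product = 0.3986
(1 - 0.6512) = 0.3488, running product = 0.139
(1 - 0.5732) = 0.4268, running product = 0.0593
(1 - 0.8868) = 0.1132, running product = 0.0067
Product of (1-R_i) = 0.0067
R_sys = 1 - 0.0067 = 0.9933

0.9933


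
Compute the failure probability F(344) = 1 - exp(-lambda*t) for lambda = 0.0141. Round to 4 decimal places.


lambda = 0.0141, t = 344
lambda * t = 4.8504
exp(-4.8504) = 0.0078
F(t) = 1 - 0.0078
F(t) = 0.9922

0.9922


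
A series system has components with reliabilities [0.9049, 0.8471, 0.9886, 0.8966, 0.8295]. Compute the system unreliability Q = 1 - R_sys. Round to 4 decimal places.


Components: [0.9049, 0.8471, 0.9886, 0.8966, 0.8295]
After component 1: product = 0.9049
After component 2: product = 0.7665
After component 3: product = 0.7578
After component 4: product = 0.6794
After component 5: product = 0.5636
R_sys = 0.5636
Q = 1 - 0.5636 = 0.4364

0.4364


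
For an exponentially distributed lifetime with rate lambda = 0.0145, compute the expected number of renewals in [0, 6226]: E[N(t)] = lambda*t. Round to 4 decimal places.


lambda = 0.0145
t = 6226
E[N(t)] = lambda * t
E[N(t)] = 0.0145 * 6226
E[N(t)] = 90.277

90.277


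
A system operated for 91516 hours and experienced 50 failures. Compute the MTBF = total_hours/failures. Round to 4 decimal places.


total_hours = 91516
failures = 50
MTBF = 91516 / 50
MTBF = 1830.32

1830.32


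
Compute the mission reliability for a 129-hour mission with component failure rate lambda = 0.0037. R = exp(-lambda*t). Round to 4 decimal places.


lambda = 0.0037
mission_time = 129
lambda * t = 0.0037 * 129 = 0.4773
R = exp(-0.4773)
R = 0.6205

0.6205


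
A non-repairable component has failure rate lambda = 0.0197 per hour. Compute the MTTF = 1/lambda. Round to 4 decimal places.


lambda = 0.0197
MTTF = 1 / 0.0197
MTTF = 50.7614

50.7614


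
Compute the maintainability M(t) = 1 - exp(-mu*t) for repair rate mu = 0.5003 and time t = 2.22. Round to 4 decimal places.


mu = 0.5003, t = 2.22
mu * t = 0.5003 * 2.22 = 1.1107
exp(-1.1107) = 0.3293
M(t) = 1 - 0.3293
M(t) = 0.6707

0.6707


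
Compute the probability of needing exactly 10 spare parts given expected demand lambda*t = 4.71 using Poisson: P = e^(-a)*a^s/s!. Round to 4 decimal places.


a = 4.71, s = 10
e^(-a) = e^(-4.71) = 0.009
a^s = 4.71^10 = 5372903.881
s! = 3628800
P = 0.009 * 5372903.881 / 3628800
P = 0.0133

0.0133


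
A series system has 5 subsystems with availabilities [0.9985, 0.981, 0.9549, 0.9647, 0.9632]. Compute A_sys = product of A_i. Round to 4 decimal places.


Subsystems: [0.9985, 0.981, 0.9549, 0.9647, 0.9632]
After subsystem 1 (A=0.9985): product = 0.9985
After subsystem 2 (A=0.981): product = 0.9795
After subsystem 3 (A=0.9549): product = 0.9354
After subsystem 4 (A=0.9647): product = 0.9023
After subsystem 5 (A=0.9632): product = 0.8691
A_sys = 0.8691

0.8691


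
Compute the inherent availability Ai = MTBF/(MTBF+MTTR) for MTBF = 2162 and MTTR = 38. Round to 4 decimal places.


MTBF = 2162
MTTR = 38
MTBF + MTTR = 2200
Ai = 2162 / 2200
Ai = 0.9827

0.9827


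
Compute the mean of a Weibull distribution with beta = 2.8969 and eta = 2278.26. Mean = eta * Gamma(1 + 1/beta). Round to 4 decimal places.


beta = 2.8969, eta = 2278.26
1/beta = 0.3452
1 + 1/beta = 1.3452
Gamma(1.3452) = 0.8917
Mean = 2278.26 * 0.8917
Mean = 2031.4113

2031.4113


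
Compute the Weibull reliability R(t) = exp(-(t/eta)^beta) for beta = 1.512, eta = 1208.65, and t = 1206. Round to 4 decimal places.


beta = 1.512, eta = 1208.65, t = 1206
t/eta = 1206 / 1208.65 = 0.9978
(t/eta)^beta = 0.9978^1.512 = 0.9967
R(t) = exp(-0.9967)
R(t) = 0.3691

0.3691


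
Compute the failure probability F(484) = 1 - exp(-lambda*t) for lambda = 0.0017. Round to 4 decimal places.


lambda = 0.0017, t = 484
lambda * t = 0.8228
exp(-0.8228) = 0.4392
F(t) = 1 - 0.4392
F(t) = 0.5608

0.5608


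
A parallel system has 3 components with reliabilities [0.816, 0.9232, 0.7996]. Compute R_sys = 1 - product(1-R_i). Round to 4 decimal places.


Components: [0.816, 0.9232, 0.7996]
(1 - 0.816) = 0.184, running product = 0.184
(1 - 0.9232) = 0.0768, running product = 0.0141
(1 - 0.7996) = 0.2004, running product = 0.0028
Product of (1-R_i) = 0.0028
R_sys = 1 - 0.0028 = 0.9972

0.9972


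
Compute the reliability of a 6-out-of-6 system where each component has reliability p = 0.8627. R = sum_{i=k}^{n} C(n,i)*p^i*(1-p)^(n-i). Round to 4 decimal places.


k = 6, n = 6, p = 0.8627
i=6: C(6,6)=1 * 0.8627^6 * 0.1373^0 = 0.4122
R = sum of terms = 0.4122

0.4122


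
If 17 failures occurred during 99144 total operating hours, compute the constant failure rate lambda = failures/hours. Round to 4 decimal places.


failures = 17
total_hours = 99144
lambda = 17 / 99144
lambda = 0.0002

0.0002


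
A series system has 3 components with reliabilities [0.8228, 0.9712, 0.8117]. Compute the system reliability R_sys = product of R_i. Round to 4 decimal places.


Components: [0.8228, 0.9712, 0.8117]
After component 1 (R=0.8228): product = 0.8228
After component 2 (R=0.9712): product = 0.7991
After component 3 (R=0.8117): product = 0.6486
R_sys = 0.6486

0.6486


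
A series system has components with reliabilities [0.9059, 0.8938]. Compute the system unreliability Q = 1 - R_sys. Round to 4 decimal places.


Components: [0.9059, 0.8938]
After component 1: product = 0.9059
After component 2: product = 0.8097
R_sys = 0.8097
Q = 1 - 0.8097 = 0.1903

0.1903


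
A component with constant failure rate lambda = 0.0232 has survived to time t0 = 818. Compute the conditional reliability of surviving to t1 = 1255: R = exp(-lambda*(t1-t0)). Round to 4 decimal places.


lambda = 0.0232
t0 = 818, t1 = 1255
t1 - t0 = 437
lambda * (t1-t0) = 0.0232 * 437 = 10.1384
R = exp(-10.1384)
R = 0.0

0.0


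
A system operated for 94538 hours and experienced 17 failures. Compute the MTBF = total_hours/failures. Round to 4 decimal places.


total_hours = 94538
failures = 17
MTBF = 94538 / 17
MTBF = 5561.0588

5561.0588


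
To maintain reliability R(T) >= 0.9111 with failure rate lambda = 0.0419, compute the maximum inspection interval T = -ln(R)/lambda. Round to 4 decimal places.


R_target = 0.9111
lambda = 0.0419
-ln(0.9111) = 0.0931
T = 0.0931 / 0.0419
T = 2.222

2.222


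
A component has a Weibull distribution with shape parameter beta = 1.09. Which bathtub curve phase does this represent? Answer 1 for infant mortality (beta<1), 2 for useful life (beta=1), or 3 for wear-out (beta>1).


beta = 1.09
Compare beta to 1:
beta < 1 => infant mortality (phase 1)
beta = 1 => useful life (phase 2)
beta > 1 => wear-out (phase 3)
Since beta = 1.09, this is wear-out (increasing failure rate)
Phase = 3

3


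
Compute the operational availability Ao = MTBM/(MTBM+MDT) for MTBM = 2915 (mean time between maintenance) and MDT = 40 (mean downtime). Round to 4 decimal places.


MTBM = 2915
MDT = 40
MTBM + MDT = 2955
Ao = 2915 / 2955
Ao = 0.9865

0.9865


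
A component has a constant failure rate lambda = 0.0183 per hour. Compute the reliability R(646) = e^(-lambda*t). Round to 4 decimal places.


lambda = 0.0183
t = 646
lambda * t = 11.8218
R(t) = e^(-11.8218)
R(t) = 0.0

0.0


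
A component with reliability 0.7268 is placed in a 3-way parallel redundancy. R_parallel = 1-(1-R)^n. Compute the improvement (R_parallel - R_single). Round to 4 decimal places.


R_single = 0.7268, n = 3
1 - R_single = 0.2732
(1 - R_single)^n = 0.2732^3 = 0.0204
R_parallel = 1 - 0.0204 = 0.9796
Improvement = 0.9796 - 0.7268
Improvement = 0.2528

0.2528


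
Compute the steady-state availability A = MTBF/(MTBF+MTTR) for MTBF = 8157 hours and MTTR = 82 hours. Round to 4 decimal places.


MTBF = 8157
MTTR = 82
MTBF + MTTR = 8239
A = 8157 / 8239
A = 0.99

0.99


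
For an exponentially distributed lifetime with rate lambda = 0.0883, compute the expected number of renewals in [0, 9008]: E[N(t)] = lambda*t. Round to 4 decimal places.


lambda = 0.0883
t = 9008
E[N(t)] = lambda * t
E[N(t)] = 0.0883 * 9008
E[N(t)] = 795.4064

795.4064


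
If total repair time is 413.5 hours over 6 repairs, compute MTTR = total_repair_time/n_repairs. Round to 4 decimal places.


total_repair_time = 413.5
n_repairs = 6
MTTR = 413.5 / 6
MTTR = 68.9167

68.9167


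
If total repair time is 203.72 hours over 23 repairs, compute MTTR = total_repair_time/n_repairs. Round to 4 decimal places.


total_repair_time = 203.72
n_repairs = 23
MTTR = 203.72 / 23
MTTR = 8.8574

8.8574


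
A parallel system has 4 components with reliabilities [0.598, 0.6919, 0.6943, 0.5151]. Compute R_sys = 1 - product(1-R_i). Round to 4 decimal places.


Components: [0.598, 0.6919, 0.6943, 0.5151]
(1 - 0.598) = 0.402, running product = 0.402
(1 - 0.6919) = 0.3081, running product = 0.1239
(1 - 0.6943) = 0.3057, running product = 0.0379
(1 - 0.5151) = 0.4849, running product = 0.0184
Product of (1-R_i) = 0.0184
R_sys = 1 - 0.0184 = 0.9816

0.9816


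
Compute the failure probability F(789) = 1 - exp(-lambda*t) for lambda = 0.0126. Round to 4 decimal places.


lambda = 0.0126, t = 789
lambda * t = 9.9414
exp(-9.9414) = 0.0
F(t) = 1 - 0.0
F(t) = 1.0

1.0


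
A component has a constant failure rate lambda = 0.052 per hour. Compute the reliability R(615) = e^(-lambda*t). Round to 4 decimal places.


lambda = 0.052
t = 615
lambda * t = 31.98
R(t) = e^(-31.98)
R(t) = 0.0

0.0


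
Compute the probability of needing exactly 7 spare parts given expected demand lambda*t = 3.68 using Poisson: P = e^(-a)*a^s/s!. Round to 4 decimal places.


a = 3.68, s = 7
e^(-a) = e^(-3.68) = 0.0252
a^s = 3.68^7 = 9139.7587
s! = 5040
P = 0.0252 * 9139.7587 / 5040
P = 0.0457

0.0457


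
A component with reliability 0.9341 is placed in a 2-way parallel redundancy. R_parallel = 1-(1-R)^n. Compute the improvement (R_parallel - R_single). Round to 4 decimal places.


R_single = 0.9341, n = 2
1 - R_single = 0.0659
(1 - R_single)^n = 0.0659^2 = 0.0043
R_parallel = 1 - 0.0043 = 0.9957
Improvement = 0.9957 - 0.9341
Improvement = 0.0616

0.0616


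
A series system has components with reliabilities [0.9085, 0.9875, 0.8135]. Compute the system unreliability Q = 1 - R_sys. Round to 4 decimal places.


Components: [0.9085, 0.9875, 0.8135]
After component 1: product = 0.9085
After component 2: product = 0.8971
After component 3: product = 0.7298
R_sys = 0.7298
Q = 1 - 0.7298 = 0.2702

0.2702


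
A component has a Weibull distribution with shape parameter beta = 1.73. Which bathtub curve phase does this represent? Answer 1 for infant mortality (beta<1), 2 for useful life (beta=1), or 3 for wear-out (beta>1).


beta = 1.73
Compare beta to 1:
beta < 1 => infant mortality (phase 1)
beta = 1 => useful life (phase 2)
beta > 1 => wear-out (phase 3)
Since beta = 1.73, this is wear-out (increasing failure rate)
Phase = 3

3


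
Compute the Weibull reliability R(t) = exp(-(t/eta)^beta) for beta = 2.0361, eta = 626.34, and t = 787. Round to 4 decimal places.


beta = 2.0361, eta = 626.34, t = 787
t/eta = 787 / 626.34 = 1.2565
(t/eta)^beta = 1.2565^2.0361 = 1.5919
R(t) = exp(-1.5919)
R(t) = 0.2035

0.2035


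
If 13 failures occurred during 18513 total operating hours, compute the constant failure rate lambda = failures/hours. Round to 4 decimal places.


failures = 13
total_hours = 18513
lambda = 13 / 18513
lambda = 0.0007

0.0007


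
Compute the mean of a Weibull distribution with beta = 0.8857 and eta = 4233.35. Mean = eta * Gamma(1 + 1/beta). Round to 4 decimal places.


beta = 0.8857, eta = 4233.35
1/beta = 1.1291
1 + 1/beta = 2.1291
Gamma(2.1291) = 1.0616
Mean = 4233.35 * 1.0616
Mean = 4494.189

4494.189


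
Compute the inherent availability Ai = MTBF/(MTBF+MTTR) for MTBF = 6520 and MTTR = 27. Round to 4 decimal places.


MTBF = 6520
MTTR = 27
MTBF + MTTR = 6547
Ai = 6520 / 6547
Ai = 0.9959

0.9959


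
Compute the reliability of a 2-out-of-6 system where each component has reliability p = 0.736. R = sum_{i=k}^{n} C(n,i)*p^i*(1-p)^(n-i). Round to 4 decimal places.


k = 2, n = 6, p = 0.736
i=2: C(6,2)=15 * 0.736^2 * 0.264^4 = 0.0395
i=3: C(6,3)=20 * 0.736^3 * 0.264^3 = 0.1467
i=4: C(6,4)=15 * 0.736^4 * 0.264^2 = 0.3068
i=5: C(6,5)=6 * 0.736^5 * 0.264^1 = 0.3421
i=6: C(6,6)=1 * 0.736^6 * 0.264^0 = 0.159
R = sum of terms = 0.994

0.994


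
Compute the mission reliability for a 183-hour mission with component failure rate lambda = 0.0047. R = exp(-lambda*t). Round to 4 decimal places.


lambda = 0.0047
mission_time = 183
lambda * t = 0.0047 * 183 = 0.8601
R = exp(-0.8601)
R = 0.4231

0.4231


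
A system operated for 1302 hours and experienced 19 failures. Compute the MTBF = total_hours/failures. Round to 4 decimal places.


total_hours = 1302
failures = 19
MTBF = 1302 / 19
MTBF = 68.5263

68.5263


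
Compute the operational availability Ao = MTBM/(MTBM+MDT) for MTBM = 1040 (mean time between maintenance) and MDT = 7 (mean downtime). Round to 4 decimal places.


MTBM = 1040
MDT = 7
MTBM + MDT = 1047
Ao = 1040 / 1047
Ao = 0.9933

0.9933


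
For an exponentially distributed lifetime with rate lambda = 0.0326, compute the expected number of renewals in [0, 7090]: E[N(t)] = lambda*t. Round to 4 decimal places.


lambda = 0.0326
t = 7090
E[N(t)] = lambda * t
E[N(t)] = 0.0326 * 7090
E[N(t)] = 231.134

231.134


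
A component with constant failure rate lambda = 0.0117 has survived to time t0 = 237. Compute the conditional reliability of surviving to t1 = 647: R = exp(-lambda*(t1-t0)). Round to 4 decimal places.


lambda = 0.0117
t0 = 237, t1 = 647
t1 - t0 = 410
lambda * (t1-t0) = 0.0117 * 410 = 4.797
R = exp(-4.797)
R = 0.0083

0.0083


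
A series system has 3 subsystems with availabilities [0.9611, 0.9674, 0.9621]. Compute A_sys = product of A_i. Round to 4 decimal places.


Subsystems: [0.9611, 0.9674, 0.9621]
After subsystem 1 (A=0.9611): product = 0.9611
After subsystem 2 (A=0.9674): product = 0.9298
After subsystem 3 (A=0.9621): product = 0.8945
A_sys = 0.8945

0.8945


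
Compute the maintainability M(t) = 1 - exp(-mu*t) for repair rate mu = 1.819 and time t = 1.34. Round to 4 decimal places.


mu = 1.819, t = 1.34
mu * t = 1.819 * 1.34 = 2.4375
exp(-2.4375) = 0.0874
M(t) = 1 - 0.0874
M(t) = 0.9126

0.9126


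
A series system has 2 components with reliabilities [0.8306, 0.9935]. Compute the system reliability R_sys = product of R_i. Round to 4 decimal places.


Components: [0.8306, 0.9935]
After component 1 (R=0.8306): product = 0.8306
After component 2 (R=0.9935): product = 0.8252
R_sys = 0.8252

0.8252


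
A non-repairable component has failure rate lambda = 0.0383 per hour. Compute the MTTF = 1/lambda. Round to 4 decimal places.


lambda = 0.0383
MTTF = 1 / 0.0383
MTTF = 26.1097

26.1097


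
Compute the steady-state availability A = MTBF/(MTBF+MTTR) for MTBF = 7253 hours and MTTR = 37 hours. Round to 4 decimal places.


MTBF = 7253
MTTR = 37
MTBF + MTTR = 7290
A = 7253 / 7290
A = 0.9949

0.9949


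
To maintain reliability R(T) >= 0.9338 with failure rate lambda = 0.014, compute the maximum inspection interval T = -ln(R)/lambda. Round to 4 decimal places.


R_target = 0.9338
lambda = 0.014
-ln(0.9338) = 0.0685
T = 0.0685 / 0.014
T = 4.8924

4.8924


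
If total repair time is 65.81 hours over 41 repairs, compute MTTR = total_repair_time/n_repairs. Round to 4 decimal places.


total_repair_time = 65.81
n_repairs = 41
MTTR = 65.81 / 41
MTTR = 1.6051

1.6051


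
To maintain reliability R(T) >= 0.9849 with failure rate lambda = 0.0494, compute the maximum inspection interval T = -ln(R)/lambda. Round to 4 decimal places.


R_target = 0.9849
lambda = 0.0494
-ln(0.9849) = 0.0152
T = 0.0152 / 0.0494
T = 0.308

0.308


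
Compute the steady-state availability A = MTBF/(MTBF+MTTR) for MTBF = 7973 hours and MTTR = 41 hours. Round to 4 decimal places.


MTBF = 7973
MTTR = 41
MTBF + MTTR = 8014
A = 7973 / 8014
A = 0.9949

0.9949


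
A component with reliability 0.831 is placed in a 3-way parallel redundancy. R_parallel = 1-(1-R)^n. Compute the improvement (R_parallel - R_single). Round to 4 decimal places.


R_single = 0.831, n = 3
1 - R_single = 0.169
(1 - R_single)^n = 0.169^3 = 0.0048
R_parallel = 1 - 0.0048 = 0.9952
Improvement = 0.9952 - 0.831
Improvement = 0.1642

0.1642


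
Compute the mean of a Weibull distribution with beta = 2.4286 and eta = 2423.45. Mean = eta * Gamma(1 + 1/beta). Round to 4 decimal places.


beta = 2.4286, eta = 2423.45
1/beta = 0.4118
1 + 1/beta = 1.4118
Gamma(1.4118) = 0.8867
Mean = 2423.45 * 0.8867
Mean = 2148.8396

2148.8396


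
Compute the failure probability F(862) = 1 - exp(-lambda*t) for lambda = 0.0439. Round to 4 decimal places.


lambda = 0.0439, t = 862
lambda * t = 37.8418
exp(-37.8418) = 0.0
F(t) = 1 - 0.0
F(t) = 1.0

1.0


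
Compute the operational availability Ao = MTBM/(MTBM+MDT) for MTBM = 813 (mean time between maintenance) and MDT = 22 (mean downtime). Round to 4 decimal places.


MTBM = 813
MDT = 22
MTBM + MDT = 835
Ao = 813 / 835
Ao = 0.9737

0.9737


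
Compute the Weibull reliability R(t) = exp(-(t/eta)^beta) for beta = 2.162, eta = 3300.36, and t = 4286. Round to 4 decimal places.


beta = 2.162, eta = 3300.36, t = 4286
t/eta = 4286 / 3300.36 = 1.2986
(t/eta)^beta = 1.2986^2.162 = 1.7594
R(t) = exp(-1.7594)
R(t) = 0.1721

0.1721


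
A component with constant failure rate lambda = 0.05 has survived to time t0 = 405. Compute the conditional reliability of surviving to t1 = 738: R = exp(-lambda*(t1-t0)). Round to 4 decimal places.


lambda = 0.05
t0 = 405, t1 = 738
t1 - t0 = 333
lambda * (t1-t0) = 0.05 * 333 = 16.65
R = exp(-16.65)
R = 0.0

0.0


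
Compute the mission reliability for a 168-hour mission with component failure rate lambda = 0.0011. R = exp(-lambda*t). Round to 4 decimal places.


lambda = 0.0011
mission_time = 168
lambda * t = 0.0011 * 168 = 0.1848
R = exp(-0.1848)
R = 0.8313

0.8313


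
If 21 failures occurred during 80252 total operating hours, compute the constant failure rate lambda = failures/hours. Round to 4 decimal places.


failures = 21
total_hours = 80252
lambda = 21 / 80252
lambda = 0.0003

0.0003


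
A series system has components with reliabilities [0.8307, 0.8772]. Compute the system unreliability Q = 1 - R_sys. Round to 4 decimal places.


Components: [0.8307, 0.8772]
After component 1: product = 0.8307
After component 2: product = 0.7287
R_sys = 0.7287
Q = 1 - 0.7287 = 0.2713

0.2713


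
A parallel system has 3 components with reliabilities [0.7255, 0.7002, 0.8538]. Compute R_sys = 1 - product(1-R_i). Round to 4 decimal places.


Components: [0.7255, 0.7002, 0.8538]
(1 - 0.7255) = 0.2745, running product = 0.2745
(1 - 0.7002) = 0.2998, running product = 0.0823
(1 - 0.8538) = 0.1462, running product = 0.012
Product of (1-R_i) = 0.012
R_sys = 1 - 0.012 = 0.988

0.988


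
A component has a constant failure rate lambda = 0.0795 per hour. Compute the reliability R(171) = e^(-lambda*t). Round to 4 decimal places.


lambda = 0.0795
t = 171
lambda * t = 13.5945
R(t) = e^(-13.5945)
R(t) = 0.0

0.0


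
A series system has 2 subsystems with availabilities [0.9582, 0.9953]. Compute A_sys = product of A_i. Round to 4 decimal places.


Subsystems: [0.9582, 0.9953]
After subsystem 1 (A=0.9582): product = 0.9582
After subsystem 2 (A=0.9953): product = 0.9537
A_sys = 0.9537

0.9537


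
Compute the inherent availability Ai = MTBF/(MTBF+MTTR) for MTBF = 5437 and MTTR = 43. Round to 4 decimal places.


MTBF = 5437
MTTR = 43
MTBF + MTTR = 5480
Ai = 5437 / 5480
Ai = 0.9922

0.9922


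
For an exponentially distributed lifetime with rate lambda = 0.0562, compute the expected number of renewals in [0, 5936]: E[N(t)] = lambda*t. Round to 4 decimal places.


lambda = 0.0562
t = 5936
E[N(t)] = lambda * t
E[N(t)] = 0.0562 * 5936
E[N(t)] = 333.6032

333.6032


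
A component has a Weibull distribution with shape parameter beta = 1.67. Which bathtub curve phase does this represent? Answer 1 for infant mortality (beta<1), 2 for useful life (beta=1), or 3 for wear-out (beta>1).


beta = 1.67
Compare beta to 1:
beta < 1 => infant mortality (phase 1)
beta = 1 => useful life (phase 2)
beta > 1 => wear-out (phase 3)
Since beta = 1.67, this is wear-out (increasing failure rate)
Phase = 3

3


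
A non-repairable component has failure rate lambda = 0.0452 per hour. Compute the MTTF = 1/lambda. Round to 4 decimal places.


lambda = 0.0452
MTTF = 1 / 0.0452
MTTF = 22.1239

22.1239


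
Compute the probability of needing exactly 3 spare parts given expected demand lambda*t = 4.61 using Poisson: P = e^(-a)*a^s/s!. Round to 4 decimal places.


a = 4.61, s = 3
e^(-a) = e^(-4.61) = 0.01
a^s = 4.61^3 = 97.9722
s! = 6
P = 0.01 * 97.9722 / 6
P = 0.1625

0.1625


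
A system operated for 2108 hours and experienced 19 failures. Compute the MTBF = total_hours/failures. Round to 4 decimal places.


total_hours = 2108
failures = 19
MTBF = 2108 / 19
MTBF = 110.9474

110.9474


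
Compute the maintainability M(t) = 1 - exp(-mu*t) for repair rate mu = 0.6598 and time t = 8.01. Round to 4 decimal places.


mu = 0.6598, t = 8.01
mu * t = 0.6598 * 8.01 = 5.285
exp(-5.285) = 0.0051
M(t) = 1 - 0.0051
M(t) = 0.9949

0.9949


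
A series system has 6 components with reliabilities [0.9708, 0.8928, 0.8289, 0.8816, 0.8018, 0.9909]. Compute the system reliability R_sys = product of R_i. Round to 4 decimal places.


Components: [0.9708, 0.8928, 0.8289, 0.8816, 0.8018, 0.9909]
After component 1 (R=0.9708): product = 0.9708
After component 2 (R=0.8928): product = 0.8667
After component 3 (R=0.8289): product = 0.7184
After component 4 (R=0.8816): product = 0.6334
After component 5 (R=0.8018): product = 0.5078
After component 6 (R=0.9909): product = 0.5032
R_sys = 0.5032

0.5032


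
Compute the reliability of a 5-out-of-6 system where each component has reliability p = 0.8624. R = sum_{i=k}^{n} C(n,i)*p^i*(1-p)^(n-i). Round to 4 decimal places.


k = 5, n = 6, p = 0.8624
i=5: C(6,5)=6 * 0.8624^5 * 0.1376^1 = 0.3938
i=6: C(6,6)=1 * 0.8624^6 * 0.1376^0 = 0.4114
R = sum of terms = 0.8052

0.8052


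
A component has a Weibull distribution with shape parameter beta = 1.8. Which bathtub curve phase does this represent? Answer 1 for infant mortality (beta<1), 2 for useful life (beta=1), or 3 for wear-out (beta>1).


beta = 1.8
Compare beta to 1:
beta < 1 => infant mortality (phase 1)
beta = 1 => useful life (phase 2)
beta > 1 => wear-out (phase 3)
Since beta = 1.8, this is wear-out (increasing failure rate)
Phase = 3

3


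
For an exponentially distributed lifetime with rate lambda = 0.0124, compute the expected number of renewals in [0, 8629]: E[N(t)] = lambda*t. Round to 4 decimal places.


lambda = 0.0124
t = 8629
E[N(t)] = lambda * t
E[N(t)] = 0.0124 * 8629
E[N(t)] = 106.9996

106.9996


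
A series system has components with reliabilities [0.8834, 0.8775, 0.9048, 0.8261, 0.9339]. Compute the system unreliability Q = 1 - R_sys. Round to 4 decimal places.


Components: [0.8834, 0.8775, 0.9048, 0.8261, 0.9339]
After component 1: product = 0.8834
After component 2: product = 0.7752
After component 3: product = 0.7014
After component 4: product = 0.5794
After component 5: product = 0.5411
R_sys = 0.5411
Q = 1 - 0.5411 = 0.4589

0.4589


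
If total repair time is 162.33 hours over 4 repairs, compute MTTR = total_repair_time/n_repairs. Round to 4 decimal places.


total_repair_time = 162.33
n_repairs = 4
MTTR = 162.33 / 4
MTTR = 40.5825

40.5825


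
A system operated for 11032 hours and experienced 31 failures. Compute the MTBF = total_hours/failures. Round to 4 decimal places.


total_hours = 11032
failures = 31
MTBF = 11032 / 31
MTBF = 355.871

355.871


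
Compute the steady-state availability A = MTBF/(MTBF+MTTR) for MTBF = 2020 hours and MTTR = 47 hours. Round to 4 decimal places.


MTBF = 2020
MTTR = 47
MTBF + MTTR = 2067
A = 2020 / 2067
A = 0.9773

0.9773


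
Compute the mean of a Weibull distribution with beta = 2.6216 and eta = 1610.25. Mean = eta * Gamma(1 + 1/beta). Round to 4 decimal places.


beta = 2.6216, eta = 1610.25
1/beta = 0.3814
1 + 1/beta = 1.3814
Gamma(1.3814) = 0.8884
Mean = 1610.25 * 0.8884
Mean = 1430.5986

1430.5986


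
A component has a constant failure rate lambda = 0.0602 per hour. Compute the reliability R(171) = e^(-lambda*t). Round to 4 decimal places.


lambda = 0.0602
t = 171
lambda * t = 10.2942
R(t) = e^(-10.2942)
R(t) = 0.0

0.0


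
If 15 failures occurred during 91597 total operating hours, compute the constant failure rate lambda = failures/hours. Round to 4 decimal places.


failures = 15
total_hours = 91597
lambda = 15 / 91597
lambda = 0.0002

0.0002


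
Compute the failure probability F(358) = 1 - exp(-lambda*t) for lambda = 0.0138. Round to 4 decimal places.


lambda = 0.0138, t = 358
lambda * t = 4.9404
exp(-4.9404) = 0.0072
F(t) = 1 - 0.0072
F(t) = 0.9928

0.9928


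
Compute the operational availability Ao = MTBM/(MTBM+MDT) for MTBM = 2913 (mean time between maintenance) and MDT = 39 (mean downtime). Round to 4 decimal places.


MTBM = 2913
MDT = 39
MTBM + MDT = 2952
Ao = 2913 / 2952
Ao = 0.9868

0.9868


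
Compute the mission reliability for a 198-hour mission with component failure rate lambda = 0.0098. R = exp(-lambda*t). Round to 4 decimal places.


lambda = 0.0098
mission_time = 198
lambda * t = 0.0098 * 198 = 1.9404
R = exp(-1.9404)
R = 0.1436

0.1436


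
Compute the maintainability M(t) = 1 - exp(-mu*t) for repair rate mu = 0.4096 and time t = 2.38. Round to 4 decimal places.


mu = 0.4096, t = 2.38
mu * t = 0.4096 * 2.38 = 0.9748
exp(-0.9748) = 0.3772
M(t) = 1 - 0.3772
M(t) = 0.6228

0.6228


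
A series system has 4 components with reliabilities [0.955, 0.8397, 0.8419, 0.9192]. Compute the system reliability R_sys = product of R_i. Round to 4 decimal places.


Components: [0.955, 0.8397, 0.8419, 0.9192]
After component 1 (R=0.955): product = 0.955
After component 2 (R=0.8397): product = 0.8019
After component 3 (R=0.8419): product = 0.6751
After component 4 (R=0.9192): product = 0.6206
R_sys = 0.6206

0.6206


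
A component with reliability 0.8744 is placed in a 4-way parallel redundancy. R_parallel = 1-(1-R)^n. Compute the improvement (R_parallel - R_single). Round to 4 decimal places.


R_single = 0.8744, n = 4
1 - R_single = 0.1256
(1 - R_single)^n = 0.1256^4 = 0.0002
R_parallel = 1 - 0.0002 = 0.9998
Improvement = 0.9998 - 0.8744
Improvement = 0.1254

0.1254


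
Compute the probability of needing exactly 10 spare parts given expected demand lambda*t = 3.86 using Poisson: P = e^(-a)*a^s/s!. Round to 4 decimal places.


a = 3.86, s = 10
e^(-a) = e^(-3.86) = 0.0211
a^s = 3.86^10 = 734299.1859
s! = 3628800
P = 0.0211 * 734299.1859 / 3628800
P = 0.0043

0.0043


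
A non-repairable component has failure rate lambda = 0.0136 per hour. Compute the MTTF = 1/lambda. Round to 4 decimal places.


lambda = 0.0136
MTTF = 1 / 0.0136
MTTF = 73.5294

73.5294


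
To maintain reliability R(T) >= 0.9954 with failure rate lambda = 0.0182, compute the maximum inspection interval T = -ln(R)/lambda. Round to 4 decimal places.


R_target = 0.9954
lambda = 0.0182
-ln(0.9954) = 0.0046
T = 0.0046 / 0.0182
T = 0.2533

0.2533


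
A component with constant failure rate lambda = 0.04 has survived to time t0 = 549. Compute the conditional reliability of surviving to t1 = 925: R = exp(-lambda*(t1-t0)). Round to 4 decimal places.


lambda = 0.04
t0 = 549, t1 = 925
t1 - t0 = 376
lambda * (t1-t0) = 0.04 * 376 = 15.04
R = exp(-15.04)
R = 0.0

0.0


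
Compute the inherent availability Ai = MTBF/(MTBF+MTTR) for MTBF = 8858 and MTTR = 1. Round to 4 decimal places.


MTBF = 8858
MTTR = 1
MTBF + MTTR = 8859
Ai = 8858 / 8859
Ai = 0.9999

0.9999


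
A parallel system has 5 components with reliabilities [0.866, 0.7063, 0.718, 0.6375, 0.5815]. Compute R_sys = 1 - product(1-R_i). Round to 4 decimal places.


Components: [0.866, 0.7063, 0.718, 0.6375, 0.5815]
(1 - 0.866) = 0.134, running product = 0.134
(1 - 0.7063) = 0.2937, running product = 0.0394
(1 - 0.718) = 0.282, running product = 0.0111
(1 - 0.6375) = 0.3625, running product = 0.004
(1 - 0.5815) = 0.4185, running product = 0.0017
Product of (1-R_i) = 0.0017
R_sys = 1 - 0.0017 = 0.9983

0.9983


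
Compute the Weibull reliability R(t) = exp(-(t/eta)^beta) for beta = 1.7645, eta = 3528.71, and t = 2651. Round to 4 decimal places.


beta = 1.7645, eta = 3528.71, t = 2651
t/eta = 2651 / 3528.71 = 0.7513
(t/eta)^beta = 0.7513^1.7645 = 0.6037
R(t) = exp(-0.6037)
R(t) = 0.5468

0.5468


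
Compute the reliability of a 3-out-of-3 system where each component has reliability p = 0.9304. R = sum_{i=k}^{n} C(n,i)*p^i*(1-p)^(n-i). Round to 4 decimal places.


k = 3, n = 3, p = 0.9304
i=3: C(3,3)=1 * 0.9304^3 * 0.0696^0 = 0.8054
R = sum of terms = 0.8054

0.8054


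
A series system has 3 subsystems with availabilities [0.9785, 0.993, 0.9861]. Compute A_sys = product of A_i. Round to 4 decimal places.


Subsystems: [0.9785, 0.993, 0.9861]
After subsystem 1 (A=0.9785): product = 0.9785
After subsystem 2 (A=0.993): product = 0.9717
After subsystem 3 (A=0.9861): product = 0.9581
A_sys = 0.9581

0.9581


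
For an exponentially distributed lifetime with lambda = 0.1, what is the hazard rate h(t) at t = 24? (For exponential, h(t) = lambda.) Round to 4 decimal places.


lambda = 0.1
For exponential distribution, hazard rate is constant
h(t) = lambda for all t
h(24) = 0.1

0.1


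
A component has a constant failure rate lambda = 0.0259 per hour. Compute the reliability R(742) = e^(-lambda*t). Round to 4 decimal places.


lambda = 0.0259
t = 742
lambda * t = 19.2178
R(t) = e^(-19.2178)
R(t) = 0.0

0.0


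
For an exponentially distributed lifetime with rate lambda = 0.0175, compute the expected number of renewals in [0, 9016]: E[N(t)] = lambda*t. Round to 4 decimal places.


lambda = 0.0175
t = 9016
E[N(t)] = lambda * t
E[N(t)] = 0.0175 * 9016
E[N(t)] = 157.78

157.78


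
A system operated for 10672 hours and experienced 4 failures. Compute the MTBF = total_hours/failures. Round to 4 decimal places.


total_hours = 10672
failures = 4
MTBF = 10672 / 4
MTBF = 2668.0

2668.0


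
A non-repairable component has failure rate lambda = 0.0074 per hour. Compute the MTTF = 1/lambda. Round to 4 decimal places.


lambda = 0.0074
MTTF = 1 / 0.0074
MTTF = 135.1351

135.1351


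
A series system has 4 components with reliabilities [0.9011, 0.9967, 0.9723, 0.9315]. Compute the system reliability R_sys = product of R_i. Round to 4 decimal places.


Components: [0.9011, 0.9967, 0.9723, 0.9315]
After component 1 (R=0.9011): product = 0.9011
After component 2 (R=0.9967): product = 0.8981
After component 3 (R=0.9723): product = 0.8732
After component 4 (R=0.9315): product = 0.8134
R_sys = 0.8134

0.8134


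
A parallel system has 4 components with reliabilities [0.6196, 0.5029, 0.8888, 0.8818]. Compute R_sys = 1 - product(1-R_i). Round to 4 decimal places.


Components: [0.6196, 0.5029, 0.8888, 0.8818]
(1 - 0.6196) = 0.3804, running product = 0.3804
(1 - 0.5029) = 0.4971, running product = 0.1891
(1 - 0.8888) = 0.1112, running product = 0.021
(1 - 0.8818) = 0.1182, running product = 0.0025
Product of (1-R_i) = 0.0025
R_sys = 1 - 0.0025 = 0.9975

0.9975


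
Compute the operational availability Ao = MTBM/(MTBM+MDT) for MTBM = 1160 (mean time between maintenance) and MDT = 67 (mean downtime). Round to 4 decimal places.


MTBM = 1160
MDT = 67
MTBM + MDT = 1227
Ao = 1160 / 1227
Ao = 0.9454

0.9454


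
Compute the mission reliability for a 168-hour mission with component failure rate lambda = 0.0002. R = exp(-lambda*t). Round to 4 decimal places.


lambda = 0.0002
mission_time = 168
lambda * t = 0.0002 * 168 = 0.0336
R = exp(-0.0336)
R = 0.967

0.967


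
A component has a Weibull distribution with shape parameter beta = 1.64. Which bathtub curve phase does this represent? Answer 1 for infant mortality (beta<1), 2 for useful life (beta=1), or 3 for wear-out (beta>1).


beta = 1.64
Compare beta to 1:
beta < 1 => infant mortality (phase 1)
beta = 1 => useful life (phase 2)
beta > 1 => wear-out (phase 3)
Since beta = 1.64, this is wear-out (increasing failure rate)
Phase = 3

3


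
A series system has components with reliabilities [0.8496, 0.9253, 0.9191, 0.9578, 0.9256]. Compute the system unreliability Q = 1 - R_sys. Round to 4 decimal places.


Components: [0.8496, 0.9253, 0.9191, 0.9578, 0.9256]
After component 1: product = 0.8496
After component 2: product = 0.7861
After component 3: product = 0.7225
After component 4: product = 0.692
After component 5: product = 0.6406
R_sys = 0.6406
Q = 1 - 0.6406 = 0.3594

0.3594


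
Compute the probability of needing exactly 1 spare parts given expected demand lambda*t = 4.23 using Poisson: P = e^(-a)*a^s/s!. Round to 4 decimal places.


a = 4.23, s = 1
e^(-a) = e^(-4.23) = 0.0146
a^s = 4.23^1 = 4.23
s! = 1
P = 0.0146 * 4.23 / 1
P = 0.0616

0.0616


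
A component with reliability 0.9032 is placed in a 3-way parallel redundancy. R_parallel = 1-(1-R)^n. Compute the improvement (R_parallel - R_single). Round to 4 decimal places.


R_single = 0.9032, n = 3
1 - R_single = 0.0968
(1 - R_single)^n = 0.0968^3 = 0.0009
R_parallel = 1 - 0.0009 = 0.9991
Improvement = 0.9991 - 0.9032
Improvement = 0.0959

0.0959


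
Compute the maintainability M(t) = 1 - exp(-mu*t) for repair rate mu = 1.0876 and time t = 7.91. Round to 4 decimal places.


mu = 1.0876, t = 7.91
mu * t = 1.0876 * 7.91 = 8.6029
exp(-8.6029) = 0.0002
M(t) = 1 - 0.0002
M(t) = 0.9998

0.9998


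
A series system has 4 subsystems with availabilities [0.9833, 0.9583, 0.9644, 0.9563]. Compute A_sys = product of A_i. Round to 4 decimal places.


Subsystems: [0.9833, 0.9583, 0.9644, 0.9563]
After subsystem 1 (A=0.9833): product = 0.9833
After subsystem 2 (A=0.9583): product = 0.9423
After subsystem 3 (A=0.9644): product = 0.9088
After subsystem 4 (A=0.9563): product = 0.869
A_sys = 0.869

0.869


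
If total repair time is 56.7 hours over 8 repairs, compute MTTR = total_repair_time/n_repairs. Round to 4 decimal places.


total_repair_time = 56.7
n_repairs = 8
MTTR = 56.7 / 8
MTTR = 7.0875

7.0875


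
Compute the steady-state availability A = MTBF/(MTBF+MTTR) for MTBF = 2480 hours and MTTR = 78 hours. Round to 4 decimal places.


MTBF = 2480
MTTR = 78
MTBF + MTTR = 2558
A = 2480 / 2558
A = 0.9695

0.9695


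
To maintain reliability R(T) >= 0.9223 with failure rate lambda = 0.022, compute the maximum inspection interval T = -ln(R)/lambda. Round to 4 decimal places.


R_target = 0.9223
lambda = 0.022
-ln(0.9223) = 0.0809
T = 0.0809 / 0.022
T = 3.6766

3.6766
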